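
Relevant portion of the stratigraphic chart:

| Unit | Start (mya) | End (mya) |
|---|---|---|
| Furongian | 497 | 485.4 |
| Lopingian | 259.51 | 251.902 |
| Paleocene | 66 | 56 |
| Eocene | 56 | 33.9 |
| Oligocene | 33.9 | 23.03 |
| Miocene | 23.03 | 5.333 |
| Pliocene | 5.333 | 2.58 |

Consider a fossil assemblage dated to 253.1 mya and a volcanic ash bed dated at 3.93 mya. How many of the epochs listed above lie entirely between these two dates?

4

The older date is 253.1 Ma and the younger is 3.93 Ma.
Epochs with start < 253.1 and end > 3.93 Ma: Paleocene (66–56), Eocene (56–33.9), Oligocene (33.9–23.03), Miocene (23.03–5.333).
That is 4 complete epochs.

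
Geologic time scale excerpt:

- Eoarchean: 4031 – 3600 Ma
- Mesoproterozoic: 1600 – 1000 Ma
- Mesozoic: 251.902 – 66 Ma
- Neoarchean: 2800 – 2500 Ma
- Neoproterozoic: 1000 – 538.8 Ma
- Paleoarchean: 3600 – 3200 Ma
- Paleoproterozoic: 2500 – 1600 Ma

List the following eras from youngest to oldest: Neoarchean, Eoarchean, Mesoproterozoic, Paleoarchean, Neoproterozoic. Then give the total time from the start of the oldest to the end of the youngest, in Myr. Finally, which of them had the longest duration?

Start ages (Ma): Eoarchean 4031, Paleoarchean 3600, Neoarchean 2800, Mesoproterozoic 1600, Neoproterozoic 1000.
Ordered youngest to oldest: Neoproterozoic, Mesoproterozoic, Neoarchean, Paleoarchean, Eoarchean.
Span = 4031 − 538.8 = 3492.2 Myr.
Durations: Paleoarchean 400, Neoproterozoic 461.2, Eoarchean 431, Neoarchean 300, Mesoproterozoic 600 → longest is Mesoproterozoic (600 Myr).

Neoproterozoic → Mesoproterozoic → Neoarchean → Paleoarchean → Eoarchean; total span 3492.2 Myr; longest is Mesoproterozoic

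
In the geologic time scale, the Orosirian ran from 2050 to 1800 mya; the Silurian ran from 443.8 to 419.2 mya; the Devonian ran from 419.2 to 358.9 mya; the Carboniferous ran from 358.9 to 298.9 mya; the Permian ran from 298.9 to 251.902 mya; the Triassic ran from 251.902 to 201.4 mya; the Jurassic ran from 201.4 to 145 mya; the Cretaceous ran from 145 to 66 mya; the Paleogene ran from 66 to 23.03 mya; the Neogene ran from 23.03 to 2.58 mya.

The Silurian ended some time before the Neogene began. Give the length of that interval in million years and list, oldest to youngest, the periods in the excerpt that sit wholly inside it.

End of Silurian = 419.2 Ma; start of Neogene = 23.03 Ma.
Gap = 419.2 − 23.03 = 396.17 Myr.
Periods wholly inside 419.2–23.03 Ma: Devonian (419.2–358.9), Carboniferous (358.9–298.9), Permian (298.9–251.902), Triassic (251.902–201.4), Jurassic (201.4–145), Cretaceous (145–66), Paleogene (66–23.03).

396.17 million years; Devonian, Carboniferous, Permian, Triassic, Jurassic, Cretaceous, Paleogene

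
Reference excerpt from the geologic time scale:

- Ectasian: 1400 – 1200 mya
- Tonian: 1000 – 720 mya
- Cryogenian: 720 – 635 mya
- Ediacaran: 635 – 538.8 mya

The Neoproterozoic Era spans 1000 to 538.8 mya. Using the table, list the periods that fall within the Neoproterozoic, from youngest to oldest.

Ediacaran, Cryogenian, Tonian

Periods with both bounds inside 1000–538.8 Ma: Ediacaran (635–538.8), Cryogenian (720–635), Tonian (1000–720).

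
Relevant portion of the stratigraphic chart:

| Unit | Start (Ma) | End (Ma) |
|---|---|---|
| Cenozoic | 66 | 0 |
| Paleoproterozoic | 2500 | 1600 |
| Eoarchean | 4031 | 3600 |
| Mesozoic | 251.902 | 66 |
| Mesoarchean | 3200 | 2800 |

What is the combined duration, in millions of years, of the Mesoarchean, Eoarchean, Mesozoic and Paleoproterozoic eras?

1916.902 million years

Each duration: Mesoarchean = 400; Eoarchean = 431; Mesozoic = 185.902; Paleoproterozoic = 900.
Sum: 400 + 431 + 185.902 + 900 = 1916.902 Myr.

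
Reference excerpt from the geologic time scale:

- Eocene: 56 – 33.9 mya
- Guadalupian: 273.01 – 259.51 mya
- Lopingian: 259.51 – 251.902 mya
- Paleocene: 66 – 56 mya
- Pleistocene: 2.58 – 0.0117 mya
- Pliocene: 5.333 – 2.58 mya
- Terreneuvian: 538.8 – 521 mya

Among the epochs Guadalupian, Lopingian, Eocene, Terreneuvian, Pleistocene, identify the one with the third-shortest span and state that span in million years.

Guadalupian, 13.5 million years

Durations: Guadalupian 13.5; Lopingian 7.608; Eocene 22.1; Terreneuvian 17.8; Pleistocene 2.5683 Myr.
Sorted shortest-first: Pleistocene (2.5683), Lopingian (7.608), Guadalupian (13.5), Terreneuvian (17.8), Eocene (22.1).
The third shortest is Guadalupian at 13.5 Myr.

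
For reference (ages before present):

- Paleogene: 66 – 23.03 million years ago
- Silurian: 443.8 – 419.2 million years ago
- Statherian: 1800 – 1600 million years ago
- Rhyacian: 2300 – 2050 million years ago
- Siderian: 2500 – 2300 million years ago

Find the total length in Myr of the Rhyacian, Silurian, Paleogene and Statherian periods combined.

Each duration: Rhyacian = 250; Silurian = 24.6; Paleogene = 42.97; Statherian = 200.
Sum: 250 + 24.6 + 42.97 + 200 = 517.57 Myr.

517.57 million years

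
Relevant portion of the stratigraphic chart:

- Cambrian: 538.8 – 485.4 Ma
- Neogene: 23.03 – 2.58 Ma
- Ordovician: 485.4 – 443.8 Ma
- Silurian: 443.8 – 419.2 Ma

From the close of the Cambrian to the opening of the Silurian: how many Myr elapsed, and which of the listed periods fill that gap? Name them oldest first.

41.6 million years; Ordovician

The Cambrian closes at 485.4 Ma and the Silurian opens at 443.8 Ma, so the interval is 485.4 − 443.8 = 41.6 Myr.
A period fits inside if it starts at or after 485.4 Ma and ends at or before 443.8 Ma; oldest first that gives Ordovician.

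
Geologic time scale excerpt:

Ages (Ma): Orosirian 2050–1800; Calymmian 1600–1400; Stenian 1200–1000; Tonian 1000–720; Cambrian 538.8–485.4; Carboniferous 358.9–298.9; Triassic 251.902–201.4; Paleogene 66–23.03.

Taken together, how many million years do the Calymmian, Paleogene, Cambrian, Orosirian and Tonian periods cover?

826.37 million years

Each duration: Calymmian = 200; Paleogene = 42.97; Cambrian = 53.4; Orosirian = 250; Tonian = 280.
Sum: 200 + 42.97 + 53.4 + 250 + 280 = 826.37 Myr.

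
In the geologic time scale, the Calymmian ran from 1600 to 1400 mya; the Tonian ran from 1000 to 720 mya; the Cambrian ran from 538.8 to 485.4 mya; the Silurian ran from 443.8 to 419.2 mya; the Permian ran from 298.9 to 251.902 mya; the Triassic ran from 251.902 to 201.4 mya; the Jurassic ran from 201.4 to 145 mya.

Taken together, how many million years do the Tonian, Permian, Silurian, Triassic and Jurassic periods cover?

Each duration: Tonian = 280; Permian = 46.998; Silurian = 24.6; Triassic = 50.502; Jurassic = 56.4.
Sum: 280 + 46.998 + 24.6 + 50.502 + 56.4 = 458.5 Myr.

458.5 million years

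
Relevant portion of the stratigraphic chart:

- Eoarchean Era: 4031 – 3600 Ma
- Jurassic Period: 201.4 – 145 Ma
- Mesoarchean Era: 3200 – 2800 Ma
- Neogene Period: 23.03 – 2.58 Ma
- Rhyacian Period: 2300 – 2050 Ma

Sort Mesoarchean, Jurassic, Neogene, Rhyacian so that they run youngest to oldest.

Neogene, Jurassic, Rhyacian, Mesoarchean

The oldest of these is Mesoarchean (starts 3200 Ma) and the youngest is Neogene (ends 2.58 Ma).
In between, by decreasing start age: Rhyacian (2300), Jurassic (201.4).
Listing youngest first means reversing that sequence.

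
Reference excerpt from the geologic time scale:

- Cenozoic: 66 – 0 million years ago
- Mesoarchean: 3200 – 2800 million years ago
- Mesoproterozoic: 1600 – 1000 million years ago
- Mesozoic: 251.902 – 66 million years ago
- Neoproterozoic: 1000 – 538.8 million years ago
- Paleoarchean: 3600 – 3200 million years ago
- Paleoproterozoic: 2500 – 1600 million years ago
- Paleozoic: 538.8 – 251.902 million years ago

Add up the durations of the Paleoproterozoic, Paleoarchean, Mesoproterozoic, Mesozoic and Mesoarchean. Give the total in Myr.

2485.902 million years

Each duration: Paleoproterozoic = 900; Paleoarchean = 400; Mesoproterozoic = 600; Mesozoic = 185.902; Mesoarchean = 400.
Sum: 900 + 400 + 600 + 185.902 + 400 = 2485.902 Myr.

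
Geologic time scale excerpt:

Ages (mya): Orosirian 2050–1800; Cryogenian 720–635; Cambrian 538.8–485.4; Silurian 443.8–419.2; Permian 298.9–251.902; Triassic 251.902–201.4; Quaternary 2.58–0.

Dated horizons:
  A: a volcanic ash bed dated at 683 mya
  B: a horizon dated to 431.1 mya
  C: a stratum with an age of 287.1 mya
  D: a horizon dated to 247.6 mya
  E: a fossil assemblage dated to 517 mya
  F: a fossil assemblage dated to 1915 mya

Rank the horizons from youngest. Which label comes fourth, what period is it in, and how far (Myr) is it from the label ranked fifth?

Sorted youngest-first by Ma: D (247.6), C (287.1), B (431.1), E (517), A (683), F (1915).
The fourth youngest is E at 517 Ma, which lies in 538.8–485.4 Ma: the Cambrian.
The fifth youngest is A at 683 Ma; separation = |517 − 683| = 166 Myr.

E, in the Cambrian; 166 million years to A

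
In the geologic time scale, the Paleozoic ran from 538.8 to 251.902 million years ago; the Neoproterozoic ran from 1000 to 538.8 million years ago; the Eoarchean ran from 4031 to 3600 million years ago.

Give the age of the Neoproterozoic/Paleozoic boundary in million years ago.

538.8 million years ago

The Neoproterozoic ends and the Paleozoic begins at 538.8 million years ago.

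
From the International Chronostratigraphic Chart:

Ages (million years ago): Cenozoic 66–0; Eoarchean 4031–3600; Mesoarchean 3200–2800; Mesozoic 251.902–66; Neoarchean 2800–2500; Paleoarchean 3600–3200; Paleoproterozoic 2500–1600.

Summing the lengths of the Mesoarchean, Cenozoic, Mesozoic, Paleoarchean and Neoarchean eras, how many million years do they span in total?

1351.902 million years

Each duration: Mesoarchean = 400; Cenozoic = 66; Mesozoic = 185.902; Paleoarchean = 400; Neoarchean = 300.
Sum: 400 + 66 + 185.902 + 400 + 300 = 1351.902 Myr.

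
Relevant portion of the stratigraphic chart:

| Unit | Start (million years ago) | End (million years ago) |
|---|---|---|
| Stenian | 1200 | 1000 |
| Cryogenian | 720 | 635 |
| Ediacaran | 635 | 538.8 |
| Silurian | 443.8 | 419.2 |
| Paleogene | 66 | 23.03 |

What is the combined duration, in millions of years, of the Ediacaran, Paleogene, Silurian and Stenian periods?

363.77 million years

Each duration: Ediacaran = 96.2; Paleogene = 42.97; Silurian = 24.6; Stenian = 200.
Sum: 96.2 + 42.97 + 24.6 + 200 = 363.77 Myr.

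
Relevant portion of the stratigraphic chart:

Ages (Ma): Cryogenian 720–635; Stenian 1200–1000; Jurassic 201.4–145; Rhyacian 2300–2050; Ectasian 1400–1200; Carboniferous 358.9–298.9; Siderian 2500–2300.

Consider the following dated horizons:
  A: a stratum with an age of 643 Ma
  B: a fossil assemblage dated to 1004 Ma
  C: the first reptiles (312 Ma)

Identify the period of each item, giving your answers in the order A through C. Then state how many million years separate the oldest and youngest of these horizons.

Match each age against the start–end ranges in the excerpt: A = 643 Ma → Cryogenian (720–635); B = 1004 Ma → Stenian (1200–1000); C = 312 Ma → Carboniferous (358.9–298.9).
The largest age is 1004 Ma and the smallest is 312 Ma; their difference is 692 Myr.

A — Cryogenian; B — Stenian; C — Carboniferous; span 692 million years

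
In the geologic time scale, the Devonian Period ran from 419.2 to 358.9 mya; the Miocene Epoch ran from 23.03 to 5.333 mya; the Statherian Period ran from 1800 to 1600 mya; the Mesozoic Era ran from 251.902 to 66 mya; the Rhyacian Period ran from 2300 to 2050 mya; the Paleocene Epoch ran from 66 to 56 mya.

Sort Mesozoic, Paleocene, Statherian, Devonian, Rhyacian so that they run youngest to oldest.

Read off each span (Ma): Mesozoic 251.902–66; Paleocene 66–56; Statherian 1800–1600; Devonian 419.2–358.9; Rhyacian 2300–2050.
Larger Ma is older, so oldest→youngest is Rhyacian, Statherian, Devonian, Mesozoic, Paleocene; reverse it for youngest→oldest.

Paleocene, Mesozoic, Devonian, Statherian, Rhyacian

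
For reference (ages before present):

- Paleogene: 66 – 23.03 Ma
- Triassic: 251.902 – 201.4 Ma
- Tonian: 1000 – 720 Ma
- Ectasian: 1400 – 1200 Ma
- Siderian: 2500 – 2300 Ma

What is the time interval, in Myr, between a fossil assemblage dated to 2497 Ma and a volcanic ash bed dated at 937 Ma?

2497 − 937 = 1560 million years.

1560 million years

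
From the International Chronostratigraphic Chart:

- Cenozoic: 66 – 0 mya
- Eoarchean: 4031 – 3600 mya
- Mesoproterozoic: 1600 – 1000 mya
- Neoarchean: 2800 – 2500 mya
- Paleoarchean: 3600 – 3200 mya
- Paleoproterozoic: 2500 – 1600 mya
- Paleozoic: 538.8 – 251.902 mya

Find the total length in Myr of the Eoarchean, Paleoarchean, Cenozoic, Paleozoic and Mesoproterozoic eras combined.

1783.898 million years

Each duration: Eoarchean = 431; Paleoarchean = 400; Cenozoic = 66; Paleozoic = 286.898; Mesoproterozoic = 600.
Sum: 431 + 400 + 66 + 286.898 + 600 = 1783.898 Myr.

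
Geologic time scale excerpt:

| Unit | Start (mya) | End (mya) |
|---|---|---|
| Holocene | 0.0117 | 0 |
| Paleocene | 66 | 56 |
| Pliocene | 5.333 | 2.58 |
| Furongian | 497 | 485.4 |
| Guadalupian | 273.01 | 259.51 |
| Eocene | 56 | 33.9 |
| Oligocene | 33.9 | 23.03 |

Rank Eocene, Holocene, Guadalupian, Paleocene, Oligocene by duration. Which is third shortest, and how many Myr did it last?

Oligocene, 10.87 million years

Durations: Eocene 22.1; Holocene 0.0117; Guadalupian 13.5; Paleocene 10; Oligocene 10.87 Myr.
Sorted shortest-first: Holocene (0.0117), Paleocene (10), Oligocene (10.87), Guadalupian (13.5), Eocene (22.1).
The third shortest is Oligocene at 10.87 Myr.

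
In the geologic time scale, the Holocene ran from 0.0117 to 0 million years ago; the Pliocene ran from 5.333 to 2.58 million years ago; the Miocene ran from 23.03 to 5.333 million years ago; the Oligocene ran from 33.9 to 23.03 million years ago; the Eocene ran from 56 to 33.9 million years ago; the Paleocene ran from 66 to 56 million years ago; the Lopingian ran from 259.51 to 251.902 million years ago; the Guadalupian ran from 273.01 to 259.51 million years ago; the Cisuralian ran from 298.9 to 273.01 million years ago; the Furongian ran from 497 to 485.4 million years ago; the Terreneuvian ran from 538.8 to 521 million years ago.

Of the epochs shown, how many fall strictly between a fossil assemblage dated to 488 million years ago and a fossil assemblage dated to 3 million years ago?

7

The older date is 488 Ma and the younger is 3 Ma.
Epochs with start < 488 and end > 3 Ma: Cisuralian (298.9–273.01), Guadalupian (273.01–259.51), Lopingian (259.51–251.902), Paleocene (66–56), Eocene (56–33.9), Oligocene (33.9–23.03), Miocene (23.03–5.333).
That is 7 complete epochs.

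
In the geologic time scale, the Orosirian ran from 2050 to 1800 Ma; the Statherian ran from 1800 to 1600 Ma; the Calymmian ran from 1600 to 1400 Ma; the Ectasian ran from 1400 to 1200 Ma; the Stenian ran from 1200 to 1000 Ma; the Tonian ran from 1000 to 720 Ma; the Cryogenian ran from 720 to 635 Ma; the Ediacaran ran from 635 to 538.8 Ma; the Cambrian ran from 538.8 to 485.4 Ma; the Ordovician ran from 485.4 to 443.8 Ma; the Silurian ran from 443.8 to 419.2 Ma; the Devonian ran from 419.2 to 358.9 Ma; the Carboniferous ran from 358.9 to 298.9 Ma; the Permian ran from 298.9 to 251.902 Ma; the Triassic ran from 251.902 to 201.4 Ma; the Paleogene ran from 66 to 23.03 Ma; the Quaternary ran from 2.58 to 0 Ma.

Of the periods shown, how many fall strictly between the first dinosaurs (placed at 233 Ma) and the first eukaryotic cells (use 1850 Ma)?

The older date is 1850 Ma and the younger is 233 Ma.
Periods with start < 1850 and end > 233 Ma: Statherian (1800–1600), Calymmian (1600–1400), Ectasian (1400–1200), Stenian (1200–1000), Tonian (1000–720), Cryogenian (720–635), Ediacaran (635–538.8), Cambrian (538.8–485.4), Ordovician (485.4–443.8), Silurian (443.8–419.2), Devonian (419.2–358.9), Carboniferous (358.9–298.9), Permian (298.9–251.902).
That is 13 complete periods.

13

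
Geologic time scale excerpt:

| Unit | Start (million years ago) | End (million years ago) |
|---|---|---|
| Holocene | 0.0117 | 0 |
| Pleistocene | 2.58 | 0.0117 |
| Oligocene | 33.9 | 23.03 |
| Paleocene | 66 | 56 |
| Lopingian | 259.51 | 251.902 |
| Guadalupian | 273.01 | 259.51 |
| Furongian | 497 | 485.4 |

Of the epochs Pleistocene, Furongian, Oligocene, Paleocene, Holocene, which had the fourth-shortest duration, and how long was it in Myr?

Durations: Pleistocene 2.5683; Furongian 11.6; Oligocene 10.87; Paleocene 10; Holocene 0.0117 Myr.
Sorted shortest-first: Holocene (0.0117), Pleistocene (2.5683), Paleocene (10), Oligocene (10.87), Furongian (11.6).
The fourth shortest is Oligocene at 10.87 Myr.

Oligocene, 10.87 million years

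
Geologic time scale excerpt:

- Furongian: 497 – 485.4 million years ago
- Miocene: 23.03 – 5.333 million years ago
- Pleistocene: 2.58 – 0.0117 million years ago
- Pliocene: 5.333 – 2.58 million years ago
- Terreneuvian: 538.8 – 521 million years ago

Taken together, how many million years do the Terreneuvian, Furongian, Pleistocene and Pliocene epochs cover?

Duration is start − end for each: (538.8 − 521) + (497 − 485.4) + (2.58 − 0.0117) + (5.333 − 2.58).
That is 17.8 + 11.6 + 2.5683 + 2.753, which totals 34.7213 million years.

34.7213 million years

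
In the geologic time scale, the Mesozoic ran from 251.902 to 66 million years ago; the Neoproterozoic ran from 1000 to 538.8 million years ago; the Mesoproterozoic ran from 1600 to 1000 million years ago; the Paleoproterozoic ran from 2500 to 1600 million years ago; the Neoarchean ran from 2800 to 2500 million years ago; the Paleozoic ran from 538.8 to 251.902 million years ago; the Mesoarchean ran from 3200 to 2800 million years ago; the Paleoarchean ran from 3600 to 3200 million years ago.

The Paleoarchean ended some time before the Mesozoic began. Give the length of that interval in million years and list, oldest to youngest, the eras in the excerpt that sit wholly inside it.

2948.098 million years; Mesoarchean, Neoarchean, Paleoproterozoic, Mesoproterozoic, Neoproterozoic, Paleozoic

End of Paleoarchean = 3200 Ma; start of Mesozoic = 251.902 Ma.
Gap = 3200 − 251.902 = 2948.098 Myr.
Eras wholly inside 3200–251.902 Ma: Mesoarchean (3200–2800), Neoarchean (2800–2500), Paleoproterozoic (2500–1600), Mesoproterozoic (1600–1000), Neoproterozoic (1000–538.8), Paleozoic (538.8–251.902).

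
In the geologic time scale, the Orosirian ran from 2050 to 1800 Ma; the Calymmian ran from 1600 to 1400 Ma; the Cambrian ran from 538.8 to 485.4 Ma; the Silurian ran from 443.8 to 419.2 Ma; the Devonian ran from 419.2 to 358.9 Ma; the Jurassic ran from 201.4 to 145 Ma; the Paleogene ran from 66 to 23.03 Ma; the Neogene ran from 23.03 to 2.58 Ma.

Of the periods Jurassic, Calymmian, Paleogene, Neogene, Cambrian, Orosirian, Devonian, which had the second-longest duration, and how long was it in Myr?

Start − end for each: Jurassic 201.4 − 145 = 56.4; Calymmian 1600 − 1400 = 200; Paleogene 66 − 23.03 = 42.97; Neogene 23.03 − 2.58 = 20.45; Cambrian 538.8 − 485.4 = 53.4; Orosirian 2050 − 1800 = 250; Devonian 419.2 − 358.9 = 60.3.
Ranking these from longest: Orosirian > Calymmian > Devonian > Jurassic > Cambrian > Paleogene > Neogene.
Position 2 in that ranking is Calymmian, which lasted 200 Myr.

Calymmian, 200 million years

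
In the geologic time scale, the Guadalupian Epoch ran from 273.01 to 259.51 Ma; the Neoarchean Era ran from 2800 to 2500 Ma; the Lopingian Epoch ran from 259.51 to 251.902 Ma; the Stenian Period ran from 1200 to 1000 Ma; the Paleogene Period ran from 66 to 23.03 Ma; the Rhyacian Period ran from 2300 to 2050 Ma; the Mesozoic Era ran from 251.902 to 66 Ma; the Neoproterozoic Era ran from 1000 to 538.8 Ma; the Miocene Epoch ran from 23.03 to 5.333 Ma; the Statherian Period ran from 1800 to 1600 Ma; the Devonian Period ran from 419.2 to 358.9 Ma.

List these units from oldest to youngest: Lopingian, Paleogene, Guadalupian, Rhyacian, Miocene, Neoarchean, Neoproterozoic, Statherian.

The oldest of these is Neoarchean (starts 2800 Ma) and the youngest is Miocene (ends 5.333 Ma).
In between, by decreasing start age: Rhyacian (2300), Statherian (1800), Neoproterozoic (1000), Guadalupian (273.01), Lopingian (259.51), Paleogene (66).

Neoarchean, then Rhyacian, then Statherian, then Neoproterozoic, then Guadalupian, then Lopingian, then Paleogene, then Miocene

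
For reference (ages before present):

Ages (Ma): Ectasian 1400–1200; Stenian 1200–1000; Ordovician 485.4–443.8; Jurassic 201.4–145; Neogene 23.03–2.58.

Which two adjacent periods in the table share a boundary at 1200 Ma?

The Ectasian ends at 1200 Ma and the Stenian begins at 1200 Ma, so they share that boundary.

Ectasian and Stenian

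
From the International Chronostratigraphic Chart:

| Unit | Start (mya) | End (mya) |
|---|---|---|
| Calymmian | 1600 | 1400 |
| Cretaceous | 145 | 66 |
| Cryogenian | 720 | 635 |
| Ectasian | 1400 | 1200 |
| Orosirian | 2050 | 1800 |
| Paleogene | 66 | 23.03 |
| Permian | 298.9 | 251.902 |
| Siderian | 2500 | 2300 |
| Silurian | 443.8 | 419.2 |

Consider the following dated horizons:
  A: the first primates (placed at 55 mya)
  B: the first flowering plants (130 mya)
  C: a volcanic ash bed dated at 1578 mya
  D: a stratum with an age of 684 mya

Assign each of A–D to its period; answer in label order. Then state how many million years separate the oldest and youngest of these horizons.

A: 55 Ma lies in 66–23.03 Ma, so Paleogene.
B: 130 Ma lies in 145–66 Ma, so Cretaceous.
C: 1578 Ma lies in 1600–1400 Ma, so Calymmian.
D: 684 Ma lies in 720–635 Ma, so Cryogenian.
Oldest = 1578 Ma, youngest = 55 Ma → span 1523 Myr.

A — Paleogene; B — Cretaceous; C — Calymmian; D — Cryogenian; span 1523 million years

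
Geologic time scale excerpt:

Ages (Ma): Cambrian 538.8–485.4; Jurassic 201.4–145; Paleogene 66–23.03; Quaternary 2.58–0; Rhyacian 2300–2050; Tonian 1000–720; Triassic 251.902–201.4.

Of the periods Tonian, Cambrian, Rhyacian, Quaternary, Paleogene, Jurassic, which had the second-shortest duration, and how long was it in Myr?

Paleogene, 42.97 million years

Durations: Tonian 280; Cambrian 53.4; Rhyacian 250; Quaternary 2.58; Paleogene 42.97; Jurassic 56.4 Myr.
Sorted shortest-first: Quaternary (2.58), Paleogene (42.97), Cambrian (53.4), Jurassic (56.4), Rhyacian (250), Tonian (280).
The second shortest is Paleogene at 42.97 Myr.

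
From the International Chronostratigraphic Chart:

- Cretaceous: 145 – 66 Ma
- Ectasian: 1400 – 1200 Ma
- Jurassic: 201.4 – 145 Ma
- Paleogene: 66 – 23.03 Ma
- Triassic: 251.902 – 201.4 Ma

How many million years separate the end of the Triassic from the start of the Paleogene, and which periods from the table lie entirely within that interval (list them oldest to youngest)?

135.4 million years; Jurassic, Cretaceous

The Triassic closes at 201.4 Ma and the Paleogene opens at 66 Ma, so the interval is 201.4 − 66 = 135.4 Myr.
A period fits inside if it starts at or after 201.4 Ma and ends at or before 66 Ma; oldest first that gives Jurassic, Cretaceous.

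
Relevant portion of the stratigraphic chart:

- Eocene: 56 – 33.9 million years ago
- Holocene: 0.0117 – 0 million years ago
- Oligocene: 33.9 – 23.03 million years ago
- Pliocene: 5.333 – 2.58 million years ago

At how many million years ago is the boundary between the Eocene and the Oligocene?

The Eocene ends and the Oligocene begins at 33.9 million years ago.

33.9 million years ago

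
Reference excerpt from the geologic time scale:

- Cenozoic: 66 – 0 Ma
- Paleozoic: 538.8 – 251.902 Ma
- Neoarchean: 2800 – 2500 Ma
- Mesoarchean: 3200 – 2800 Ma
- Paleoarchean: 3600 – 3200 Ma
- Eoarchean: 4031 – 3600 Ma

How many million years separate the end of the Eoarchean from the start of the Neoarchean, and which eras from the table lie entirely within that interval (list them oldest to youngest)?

End of Eoarchean = 3600 Ma; start of Neoarchean = 2800 Ma.
Gap = 3600 − 2800 = 800 Myr.
Eras wholly inside 3600–2800 Ma: Paleoarchean (3600–3200), Mesoarchean (3200–2800).

800 million years; Paleoarchean, Mesoarchean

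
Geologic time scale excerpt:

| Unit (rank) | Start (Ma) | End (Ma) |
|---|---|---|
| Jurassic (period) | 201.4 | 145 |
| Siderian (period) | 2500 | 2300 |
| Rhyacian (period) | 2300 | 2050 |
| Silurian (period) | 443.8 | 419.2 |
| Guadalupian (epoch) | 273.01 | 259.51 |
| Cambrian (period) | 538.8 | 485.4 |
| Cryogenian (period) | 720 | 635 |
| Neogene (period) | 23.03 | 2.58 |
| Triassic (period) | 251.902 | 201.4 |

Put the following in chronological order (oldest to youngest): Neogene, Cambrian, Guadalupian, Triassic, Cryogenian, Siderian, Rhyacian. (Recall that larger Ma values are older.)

The oldest of these is Siderian (starts 2500 Ma) and the youngest is Neogene (ends 2.58 Ma).
In between, by decreasing start age: Rhyacian (2300), Cryogenian (720), Cambrian (538.8), Guadalupian (273.01), Triassic (251.902).

Siderian, Rhyacian, Cryogenian, Cambrian, Guadalupian, Triassic, Neogene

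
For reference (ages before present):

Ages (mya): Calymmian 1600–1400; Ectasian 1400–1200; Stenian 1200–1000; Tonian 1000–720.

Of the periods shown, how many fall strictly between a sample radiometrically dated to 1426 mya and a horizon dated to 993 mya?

1426 Ma sits inside the Calymmian (1600–1400) and 993 Ma inside the Tonian (1000–720); neither of those is wholly between the two dates.
The listed periods lying completely between them are Ectasian, Stenian — 2 in all.

2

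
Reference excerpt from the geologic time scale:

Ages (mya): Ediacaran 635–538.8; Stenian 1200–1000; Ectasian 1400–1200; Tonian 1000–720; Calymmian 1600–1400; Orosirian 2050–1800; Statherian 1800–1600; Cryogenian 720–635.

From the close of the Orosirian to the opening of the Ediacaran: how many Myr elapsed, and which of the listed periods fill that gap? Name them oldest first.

The Orosirian closes at 1800 Ma and the Ediacaran opens at 635 Ma, so the interval is 1800 − 635 = 1165 Myr.
A period fits inside if it starts at or after 1800 Ma and ends at or before 635 Ma; oldest first that gives Statherian, Calymmian, Ectasian, Stenian, Tonian, Cryogenian.

1165 million years; Statherian, Calymmian, Ectasian, Stenian, Tonian, Cryogenian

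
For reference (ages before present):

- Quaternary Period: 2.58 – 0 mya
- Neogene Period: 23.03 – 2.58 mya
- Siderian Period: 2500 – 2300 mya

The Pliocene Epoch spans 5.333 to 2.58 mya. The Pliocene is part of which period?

The Pliocene (5.333–2.58 Ma) lies entirely within 23.03–2.58 Ma, the Neogene Period.

Neogene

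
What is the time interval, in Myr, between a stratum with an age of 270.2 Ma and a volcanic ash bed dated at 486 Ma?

486 − 270.2 = 215.8 million years.

215.8 million years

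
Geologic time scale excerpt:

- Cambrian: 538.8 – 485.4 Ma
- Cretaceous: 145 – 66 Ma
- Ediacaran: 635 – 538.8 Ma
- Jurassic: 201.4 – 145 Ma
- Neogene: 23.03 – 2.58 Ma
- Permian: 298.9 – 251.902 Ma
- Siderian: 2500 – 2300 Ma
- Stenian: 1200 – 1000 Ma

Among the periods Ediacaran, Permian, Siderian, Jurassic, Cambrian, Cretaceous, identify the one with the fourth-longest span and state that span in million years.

Start − end for each: Ediacaran 635 − 538.8 = 96.2; Permian 298.9 − 251.902 = 46.998; Siderian 2500 − 2300 = 200; Jurassic 201.4 − 145 = 56.4; Cambrian 538.8 − 485.4 = 53.4; Cretaceous 145 − 66 = 79.
Ranking these from longest: Siderian > Ediacaran > Cretaceous > Jurassic > Cambrian > Permian.
Position 4 in that ranking is Jurassic, which lasted 56.4 Myr.

Jurassic, 56.4 million years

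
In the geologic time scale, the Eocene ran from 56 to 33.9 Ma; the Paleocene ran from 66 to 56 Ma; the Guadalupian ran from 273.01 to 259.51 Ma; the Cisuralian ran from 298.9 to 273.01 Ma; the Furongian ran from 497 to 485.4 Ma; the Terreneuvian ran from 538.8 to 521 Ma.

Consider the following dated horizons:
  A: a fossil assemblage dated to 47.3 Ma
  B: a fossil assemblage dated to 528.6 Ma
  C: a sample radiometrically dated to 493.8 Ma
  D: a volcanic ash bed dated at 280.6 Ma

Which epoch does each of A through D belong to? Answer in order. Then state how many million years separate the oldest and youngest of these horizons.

Match each age against the start–end ranges in the excerpt: A = 47.3 Ma → Eocene (56–33.9); B = 528.6 Ma → Terreneuvian (538.8–521); C = 493.8 Ma → Furongian (497–485.4); D = 280.6 Ma → Cisuralian (298.9–273.01).
The largest age is 528.6 Ma and the smallest is 47.3 Ma; their difference is 481.3 Myr.

A — Eocene; B — Terreneuvian; C — Furongian; D — Cisuralian; span 481.3 million years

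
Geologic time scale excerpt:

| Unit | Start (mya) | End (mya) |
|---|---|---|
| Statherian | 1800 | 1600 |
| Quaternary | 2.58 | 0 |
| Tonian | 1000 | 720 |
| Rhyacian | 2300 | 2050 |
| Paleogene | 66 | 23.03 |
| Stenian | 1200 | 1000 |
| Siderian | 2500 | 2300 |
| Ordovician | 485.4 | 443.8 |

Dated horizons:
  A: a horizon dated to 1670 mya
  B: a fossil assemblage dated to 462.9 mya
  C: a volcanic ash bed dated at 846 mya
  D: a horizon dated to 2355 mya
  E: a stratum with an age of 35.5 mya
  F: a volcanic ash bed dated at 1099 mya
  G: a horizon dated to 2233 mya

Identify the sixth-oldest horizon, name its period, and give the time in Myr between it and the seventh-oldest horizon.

Sorted oldest-first by Ma: D (2355), G (2233), A (1670), F (1099), C (846), B (462.9), E (35.5).
The sixth oldest is B at 462.9 Ma, which lies in 485.4–443.8 Ma: the Ordovician.
The seventh oldest is E at 35.5 Ma; separation = |462.9 − 35.5| = 427.4 Myr.

B, in the Ordovician; 427.4 million years to E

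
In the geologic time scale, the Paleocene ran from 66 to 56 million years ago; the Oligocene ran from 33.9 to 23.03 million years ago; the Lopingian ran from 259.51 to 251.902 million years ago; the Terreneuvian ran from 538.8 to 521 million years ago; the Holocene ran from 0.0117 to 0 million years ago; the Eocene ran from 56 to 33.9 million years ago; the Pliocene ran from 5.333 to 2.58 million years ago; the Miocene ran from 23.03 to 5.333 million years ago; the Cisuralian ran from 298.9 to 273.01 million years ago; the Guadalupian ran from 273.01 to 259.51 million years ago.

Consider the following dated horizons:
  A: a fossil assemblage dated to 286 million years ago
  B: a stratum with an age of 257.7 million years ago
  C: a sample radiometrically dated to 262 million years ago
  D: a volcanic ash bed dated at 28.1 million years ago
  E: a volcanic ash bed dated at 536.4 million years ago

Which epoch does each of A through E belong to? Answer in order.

Match each age against the start–end ranges in the excerpt: A = 286 Ma → Cisuralian (298.9–273.01); B = 257.7 Ma → Lopingian (259.51–251.902); C = 262 Ma → Guadalupian (273.01–259.51); D = 28.1 Ma → Oligocene (33.9–23.03); E = 536.4 Ma → Terreneuvian (538.8–521).

A — Cisuralian; B — Lopingian; C — Guadalupian; D — Oligocene; E — Terreneuvian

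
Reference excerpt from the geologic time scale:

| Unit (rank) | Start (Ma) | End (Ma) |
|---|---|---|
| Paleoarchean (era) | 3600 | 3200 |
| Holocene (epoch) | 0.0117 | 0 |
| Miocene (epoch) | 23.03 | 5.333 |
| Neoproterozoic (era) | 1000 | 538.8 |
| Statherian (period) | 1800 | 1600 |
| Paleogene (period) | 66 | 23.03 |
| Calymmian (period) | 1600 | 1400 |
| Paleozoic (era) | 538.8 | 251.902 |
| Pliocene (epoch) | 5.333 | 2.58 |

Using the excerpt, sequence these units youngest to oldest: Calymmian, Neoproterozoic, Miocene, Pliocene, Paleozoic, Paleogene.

Sorting by start age (ascending Ma, since larger Ma = older): Pliocene began 5.333, Miocene began 23.03, Paleogene began 66, Paleozoic began 538.8, Neoproterozoic began 1000, Calymmian began 1600.

Pliocene, Miocene, Paleogene, Paleozoic, Neoproterozoic, Calymmian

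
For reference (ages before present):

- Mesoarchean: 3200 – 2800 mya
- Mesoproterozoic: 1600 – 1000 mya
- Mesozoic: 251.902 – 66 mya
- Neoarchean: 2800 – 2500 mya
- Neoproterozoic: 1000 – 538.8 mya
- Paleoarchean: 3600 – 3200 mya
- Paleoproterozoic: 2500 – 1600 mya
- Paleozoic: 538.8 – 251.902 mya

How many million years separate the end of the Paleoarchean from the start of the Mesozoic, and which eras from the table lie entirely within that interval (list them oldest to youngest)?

The Paleoarchean closes at 3200 Ma and the Mesozoic opens at 251.902 Ma, so the interval is 3200 − 251.902 = 2948.098 Myr.
An era fits inside if it starts at or after 3200 Ma and ends at or before 251.902 Ma; oldest first that gives Mesoarchean, Neoarchean, Paleoproterozoic, Mesoproterozoic, Neoproterozoic, Paleozoic.

2948.098 million years; Mesoarchean, Neoarchean, Paleoproterozoic, Mesoproterozoic, Neoproterozoic, Paleozoic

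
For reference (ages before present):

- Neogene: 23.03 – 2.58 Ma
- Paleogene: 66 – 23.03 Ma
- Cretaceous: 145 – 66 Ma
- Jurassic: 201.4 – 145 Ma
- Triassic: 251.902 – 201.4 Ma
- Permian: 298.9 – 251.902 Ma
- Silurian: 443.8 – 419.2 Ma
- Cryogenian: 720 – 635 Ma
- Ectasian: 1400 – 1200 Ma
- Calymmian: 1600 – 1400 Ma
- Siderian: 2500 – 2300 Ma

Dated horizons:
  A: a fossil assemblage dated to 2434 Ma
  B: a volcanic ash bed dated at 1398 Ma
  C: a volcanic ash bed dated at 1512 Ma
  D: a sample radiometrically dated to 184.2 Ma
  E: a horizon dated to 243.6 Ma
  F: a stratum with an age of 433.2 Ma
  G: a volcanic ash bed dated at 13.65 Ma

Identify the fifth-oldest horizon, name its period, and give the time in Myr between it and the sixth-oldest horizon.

Sorted oldest-first by Ma: A (2434), C (1512), B (1398), F (433.2), E (243.6), D (184.2), G (13.65).
The fifth oldest is E at 243.6 Ma, which lies in 251.902–201.4 Ma: the Triassic.
The sixth oldest is D at 184.2 Ma; separation = |243.6 − 184.2| = 59.4 Myr.

E, in the Triassic; 59.4 million years to D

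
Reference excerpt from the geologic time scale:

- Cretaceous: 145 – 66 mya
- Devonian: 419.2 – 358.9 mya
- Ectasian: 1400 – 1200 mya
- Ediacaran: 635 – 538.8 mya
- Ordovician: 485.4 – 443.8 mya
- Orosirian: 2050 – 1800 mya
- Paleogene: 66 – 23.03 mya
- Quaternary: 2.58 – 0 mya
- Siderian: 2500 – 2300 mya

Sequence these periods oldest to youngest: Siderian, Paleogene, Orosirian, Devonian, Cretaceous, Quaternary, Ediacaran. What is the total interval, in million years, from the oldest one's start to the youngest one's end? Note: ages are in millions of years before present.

Start ages (Ma): Siderian 2500, Orosirian 2050, Ediacaran 635, Devonian 419.2, Cretaceous 145, Paleogene 66, Quaternary 2.58.
Ordered oldest to youngest: Siderian, Orosirian, Ediacaran, Devonian, Cretaceous, Paleogene, Quaternary.
Span = 2500 − 0 = 2500 Myr.

Siderian, Orosirian, Ediacaran, Devonian, Cretaceous, Paleogene, Quaternary; total span 2500 Myr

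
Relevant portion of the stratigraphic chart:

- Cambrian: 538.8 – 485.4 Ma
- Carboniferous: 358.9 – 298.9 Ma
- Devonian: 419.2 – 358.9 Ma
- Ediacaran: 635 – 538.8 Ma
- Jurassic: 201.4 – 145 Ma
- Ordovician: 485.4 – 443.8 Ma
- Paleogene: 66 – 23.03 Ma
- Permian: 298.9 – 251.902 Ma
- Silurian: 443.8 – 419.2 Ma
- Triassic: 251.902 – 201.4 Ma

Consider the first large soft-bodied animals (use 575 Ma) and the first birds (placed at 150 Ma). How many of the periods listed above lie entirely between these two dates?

575 Ma sits inside the Ediacaran (635–538.8) and 150 Ma inside the Jurassic (201.4–145); neither of those is wholly between the two dates.
The listed periods lying completely between them are Cambrian, Ordovician, Silurian, Devonian, Carboniferous, Permian, Triassic — 7 in all.

7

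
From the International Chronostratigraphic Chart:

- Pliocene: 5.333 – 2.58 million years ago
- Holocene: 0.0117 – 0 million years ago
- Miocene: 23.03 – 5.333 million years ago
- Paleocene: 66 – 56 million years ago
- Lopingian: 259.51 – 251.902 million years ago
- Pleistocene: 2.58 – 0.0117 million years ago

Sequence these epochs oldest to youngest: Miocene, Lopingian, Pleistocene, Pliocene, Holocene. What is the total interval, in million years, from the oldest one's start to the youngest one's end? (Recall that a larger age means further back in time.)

Lopingian, Miocene, Pliocene, Pleistocene, Holocene; total span 259.51 Myr

From the excerpt: Miocene 23.03–5.333; Lopingian 259.51–251.902; Pleistocene 2.58–0.0117; Pliocene 5.333–2.58; Holocene 0.0117–0 (Ma).
Larger Ma is earlier, so the oldest is Lopingian and the youngest is Holocene; oldest to youngest: Lopingian, Miocene, Pliocene, Pleistocene, Holocene.
Oldest start 259.51 minus youngest end 0 gives 259.51 Myr overall.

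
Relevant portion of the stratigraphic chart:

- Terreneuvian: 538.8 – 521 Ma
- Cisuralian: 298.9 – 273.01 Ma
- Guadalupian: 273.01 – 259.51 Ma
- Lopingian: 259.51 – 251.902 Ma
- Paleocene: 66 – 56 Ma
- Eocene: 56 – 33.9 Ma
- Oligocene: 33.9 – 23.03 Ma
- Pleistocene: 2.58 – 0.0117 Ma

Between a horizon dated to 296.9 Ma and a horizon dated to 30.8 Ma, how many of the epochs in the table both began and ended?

The older date is 296.9 Ma and the younger is 30.8 Ma.
Epochs with start < 296.9 and end > 30.8 Ma: Guadalupian (273.01–259.51), Lopingian (259.51–251.902), Paleocene (66–56), Eocene (56–33.9).
That is 4 complete epochs.

4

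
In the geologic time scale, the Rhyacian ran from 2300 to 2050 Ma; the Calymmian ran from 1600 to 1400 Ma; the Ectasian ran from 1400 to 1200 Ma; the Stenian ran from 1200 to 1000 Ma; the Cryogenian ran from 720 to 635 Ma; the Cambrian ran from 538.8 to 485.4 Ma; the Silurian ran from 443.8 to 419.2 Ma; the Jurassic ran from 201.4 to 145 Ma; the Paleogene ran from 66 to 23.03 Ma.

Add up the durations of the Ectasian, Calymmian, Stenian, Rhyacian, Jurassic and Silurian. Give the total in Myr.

931 million years

Duration is start − end for each: (1400 − 1200) + (1600 − 1400) + (1200 − 1000) + (2300 − 2050) + (201.4 − 145) + (443.8 − 419.2).
That is 200 + 200 + 200 + 250 + 56.4 + 24.6, which totals 931 million years.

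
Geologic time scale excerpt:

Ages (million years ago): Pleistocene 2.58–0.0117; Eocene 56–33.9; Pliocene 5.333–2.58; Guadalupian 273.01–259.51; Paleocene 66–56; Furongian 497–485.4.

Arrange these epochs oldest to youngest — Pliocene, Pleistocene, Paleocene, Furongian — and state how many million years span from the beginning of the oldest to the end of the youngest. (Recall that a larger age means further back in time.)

Furongian, Paleocene, Pliocene, Pleistocene; total span 496.9883 Myr

From the excerpt: Pliocene 5.333–2.58; Pleistocene 2.58–0.0117; Paleocene 66–56; Furongian 497–485.4 (Ma).
Larger Ma is earlier, so the oldest is Furongian and the youngest is Pleistocene; oldest to youngest: Furongian, Paleocene, Pliocene, Pleistocene.
Oldest start 497 minus youngest end 0.0117 gives 496.9883 Myr overall.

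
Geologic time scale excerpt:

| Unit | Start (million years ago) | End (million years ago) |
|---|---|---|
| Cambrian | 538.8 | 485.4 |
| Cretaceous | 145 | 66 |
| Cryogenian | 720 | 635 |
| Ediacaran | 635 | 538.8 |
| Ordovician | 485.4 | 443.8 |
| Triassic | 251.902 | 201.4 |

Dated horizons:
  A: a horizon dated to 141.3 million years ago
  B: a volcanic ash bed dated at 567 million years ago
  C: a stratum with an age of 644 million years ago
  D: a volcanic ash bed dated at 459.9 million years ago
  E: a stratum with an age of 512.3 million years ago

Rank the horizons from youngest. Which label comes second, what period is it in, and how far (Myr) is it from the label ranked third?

Sorted youngest-first by Ma: A (141.3), D (459.9), E (512.3), B (567), C (644).
The second youngest is D at 459.9 Ma, which lies in 485.4–443.8 Ma: the Ordovician.
The third youngest is E at 512.3 Ma; separation = |459.9 − 512.3| = 52.4 Myr.

D, in the Ordovician; 52.4 million years to E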